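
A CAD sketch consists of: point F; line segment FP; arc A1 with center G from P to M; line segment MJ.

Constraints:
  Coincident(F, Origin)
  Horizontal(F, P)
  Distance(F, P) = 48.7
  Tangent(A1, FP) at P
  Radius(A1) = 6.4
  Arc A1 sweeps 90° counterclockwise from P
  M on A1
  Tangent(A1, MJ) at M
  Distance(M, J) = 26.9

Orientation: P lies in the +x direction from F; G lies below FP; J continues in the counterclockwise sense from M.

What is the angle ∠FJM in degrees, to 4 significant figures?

51.79°

On A1, P sits at bearing 90° from G; a 90° counterclockwise sweep puts M at bearing 180°, so M = G + 6.4·(cos 180°, sin 180°) = (42.30, -6.400). Tangency of A1 to MJ means the radius GM is perpendicular to MJ, so MJ runs along (−sin 180°, cos 180°); with |MJ| = 26.9, J = (42.30, -33.30). Then cos ∠FJM = JF·JM / (|JF||JM|), giving 51.79°.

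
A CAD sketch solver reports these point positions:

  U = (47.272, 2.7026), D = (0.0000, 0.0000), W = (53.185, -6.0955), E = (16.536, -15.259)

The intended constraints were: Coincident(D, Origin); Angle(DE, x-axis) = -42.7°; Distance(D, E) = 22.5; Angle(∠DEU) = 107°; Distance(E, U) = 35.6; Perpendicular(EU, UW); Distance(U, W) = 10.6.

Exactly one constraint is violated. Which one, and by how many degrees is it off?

Perpendicular(EU, UW) — off by 3.60°.

D = (0.00, 0.00) ✓; DE at -42.70° ✓; |DE| = 22.50 ✓; ∠DEU = 107.0° ✓; |EU| = 35.60 ✓; ∠(EU, UW) = 86.40° ✗; |UW| = 10.60 ✓.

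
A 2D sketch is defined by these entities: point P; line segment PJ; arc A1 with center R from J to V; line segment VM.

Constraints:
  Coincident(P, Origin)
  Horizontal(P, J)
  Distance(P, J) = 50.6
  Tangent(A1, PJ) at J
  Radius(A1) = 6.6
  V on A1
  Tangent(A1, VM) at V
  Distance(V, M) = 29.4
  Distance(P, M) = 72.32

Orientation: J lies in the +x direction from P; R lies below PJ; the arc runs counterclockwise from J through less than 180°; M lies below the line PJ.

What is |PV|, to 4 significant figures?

46.74

Checks: |RV| = 6.600 ✓; ∠(RV, VM) = 90.00° ✓; |VM| = 29.40 ✓; |PM| = 72.32 ✓.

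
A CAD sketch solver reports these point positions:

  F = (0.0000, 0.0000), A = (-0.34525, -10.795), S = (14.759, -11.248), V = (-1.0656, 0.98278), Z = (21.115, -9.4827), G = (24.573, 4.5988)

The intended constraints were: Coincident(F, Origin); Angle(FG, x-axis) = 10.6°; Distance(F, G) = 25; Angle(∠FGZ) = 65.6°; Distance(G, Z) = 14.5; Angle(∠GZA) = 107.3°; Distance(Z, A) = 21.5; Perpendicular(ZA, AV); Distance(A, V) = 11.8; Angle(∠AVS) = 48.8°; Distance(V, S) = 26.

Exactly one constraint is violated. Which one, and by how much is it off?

Distance(V, S) = 26 — off by 6.00.

F = (0.00, 0.00) ✓; FG at 10.60° ✓; |FG| = 25.00 ✓; ∠FGZ = 65.60° ✓; |GZ| = 14.50 ✓; ∠GZA = 107.3° ✓; |ZA| = 21.50 ✓; ∠(ZA, AV) = 90.00° ✓; |AV| = 11.80 ✓; ∠AVS = 48.80° ✓; |VS| = 20.00 ✗.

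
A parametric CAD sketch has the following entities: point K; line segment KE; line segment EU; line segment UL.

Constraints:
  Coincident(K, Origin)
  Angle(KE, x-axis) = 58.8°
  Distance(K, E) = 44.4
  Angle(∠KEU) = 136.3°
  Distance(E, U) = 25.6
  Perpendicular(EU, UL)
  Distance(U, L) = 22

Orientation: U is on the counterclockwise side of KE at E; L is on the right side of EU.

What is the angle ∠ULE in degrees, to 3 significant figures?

49.3°

∠KEU = 136.3°, so EU runs at 58.8° + (180° − 136.3°) = 102° from the x-axis; with |EU| = 25.6, U = E + 25.6·(cos 102°, sin 102°) = (17.5, 63.0). EU ⟂ UL; with |UL| = 22.0 on the right of EU, L = U + 22.0·(0.976, 0.216) = (38.9, 67.7). Then cos ∠ULE = LU·LE / (|LU||LE|), giving 49.3°.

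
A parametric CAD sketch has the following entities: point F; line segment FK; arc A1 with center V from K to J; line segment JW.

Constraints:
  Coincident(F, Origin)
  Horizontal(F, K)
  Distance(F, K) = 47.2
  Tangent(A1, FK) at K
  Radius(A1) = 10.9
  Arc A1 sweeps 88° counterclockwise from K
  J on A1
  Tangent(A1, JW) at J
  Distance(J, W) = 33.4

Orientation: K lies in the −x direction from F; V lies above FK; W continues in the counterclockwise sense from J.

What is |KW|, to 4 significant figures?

45.53

F is at the origin; F and K share the same y with |FK| = 47.2 and K on the −x side, so K = (-47.20, 0.000). Tangency of A1 to FK means the radius VK is perpendicular to FK, so V = K + (0, 10.9) = (-47.20, 10.90). On A1, K sits at bearing -90° from V; an 88° counterclockwise sweep puts J at bearing -2°, so J = V + 10.9·(cos -2°, sin -2°) = (-36.31, 10.52). Tangency of A1 to JW means the radius VJ is perpendicular to JW, so JW runs along (−sin -2°, cos -2°); with |JW| = 33.4, W = (-35.14, 43.90). Then |KW| = |W − K| = 45.53.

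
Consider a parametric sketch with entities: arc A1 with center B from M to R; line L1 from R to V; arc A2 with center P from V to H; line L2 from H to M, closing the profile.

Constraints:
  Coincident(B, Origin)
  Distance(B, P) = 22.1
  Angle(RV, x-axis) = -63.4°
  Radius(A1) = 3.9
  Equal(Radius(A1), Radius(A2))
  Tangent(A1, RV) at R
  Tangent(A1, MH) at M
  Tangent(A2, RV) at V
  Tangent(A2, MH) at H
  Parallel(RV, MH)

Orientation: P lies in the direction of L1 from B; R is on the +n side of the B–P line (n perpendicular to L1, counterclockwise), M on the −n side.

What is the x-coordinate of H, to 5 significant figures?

6.4083

The slot axis is L1's direction at -63.4°, so u = (cos -63.4°, sin -63.4°) = (0.44776, -0.89415) and n = (−sin -63.4°, cos -63.4°) = (0.89415, 0.44776). B is at the origin and P lies 22.1 along u from B, so P = 22.1·u = (9.8955, -19.761). Tangency of A1 to both parallel lines with radius 3.9 puts R and M at B ± 3.9·n: R = (3.4872, 1.7463), M = (-3.4872, -1.7463). Equal radii place V and H the same way about P: V = P + 3.9·n = (13.383, -18.015), H = P − 3.9·n = (6.4083, -21.507). So H.x = 6.4083.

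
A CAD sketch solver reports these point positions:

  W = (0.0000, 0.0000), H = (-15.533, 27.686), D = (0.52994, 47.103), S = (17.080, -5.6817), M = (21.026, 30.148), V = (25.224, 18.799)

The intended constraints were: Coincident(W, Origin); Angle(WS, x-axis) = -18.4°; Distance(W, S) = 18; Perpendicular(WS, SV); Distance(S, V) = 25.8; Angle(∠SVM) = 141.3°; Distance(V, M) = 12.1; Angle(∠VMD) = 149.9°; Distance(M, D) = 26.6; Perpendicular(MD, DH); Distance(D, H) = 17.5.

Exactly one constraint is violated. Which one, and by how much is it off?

Distance(D, H) = 17.5 — off by 7.70.

W = (0.00, 0.00) ✓; WS at -18.40° ✓; |WS| = 18.00 ✓; ∠(WS, SV) = 90.00° ✓; |SV| = 25.80 ✓; ∠SVM = 141.3° ✓; |VM| = 12.10 ✓; ∠VMD = 149.9° ✓; |MD| = 26.60 ✓; ∠(MD, DH) = 90.00° ✓; |DH| = 25.20 ✗.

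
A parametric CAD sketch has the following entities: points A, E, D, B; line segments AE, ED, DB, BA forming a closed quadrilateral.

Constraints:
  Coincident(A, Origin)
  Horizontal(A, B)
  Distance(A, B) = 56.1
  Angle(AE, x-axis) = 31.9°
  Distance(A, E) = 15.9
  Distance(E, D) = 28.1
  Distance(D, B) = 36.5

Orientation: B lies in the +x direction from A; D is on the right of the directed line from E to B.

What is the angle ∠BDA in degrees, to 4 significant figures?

115.0°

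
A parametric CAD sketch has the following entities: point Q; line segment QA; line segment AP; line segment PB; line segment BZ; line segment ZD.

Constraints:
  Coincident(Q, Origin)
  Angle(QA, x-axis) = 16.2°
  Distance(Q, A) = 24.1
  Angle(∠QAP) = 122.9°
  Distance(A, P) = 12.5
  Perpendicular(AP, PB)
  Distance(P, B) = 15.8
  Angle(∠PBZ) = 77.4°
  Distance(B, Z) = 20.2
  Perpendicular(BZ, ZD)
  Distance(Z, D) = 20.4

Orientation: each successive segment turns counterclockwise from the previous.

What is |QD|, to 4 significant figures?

30.55

∠PBZ = 77.4° gives BZ at -94.10° from the x-axis; with |BZ| = 20.2, Z = (10.16, 3.088). BZ ⟂ ZD, so ZD runs at -4.100°; with |ZD| = 20.4, D = (30.51, 1.630). Then |QD| = |D − Q| = 30.55.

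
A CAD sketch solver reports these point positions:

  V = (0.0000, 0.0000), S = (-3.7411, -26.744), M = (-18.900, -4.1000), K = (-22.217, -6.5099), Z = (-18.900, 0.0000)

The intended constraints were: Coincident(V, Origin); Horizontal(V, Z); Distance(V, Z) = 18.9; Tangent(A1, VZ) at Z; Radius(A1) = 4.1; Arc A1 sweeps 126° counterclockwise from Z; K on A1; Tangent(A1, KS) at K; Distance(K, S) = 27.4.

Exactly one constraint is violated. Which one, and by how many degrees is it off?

Tangent(A1, KS) at K — off by 6.40°.

V = (0.00, 0.00) ✓; V.y = 0.00, Z.y = 0.00 ✓; |VZ| = 18.90 ✓; ∠(MZ, ZV) = 90.00° ✓; |MZ| = 4.100 ✓; bearing(M→K) − bearing(M→Z) = 126.0° ✓; |MK| = 4.100 ✓; ∠(MK, KS) = 83.60° ✗; |KS| = 27.40 ✓.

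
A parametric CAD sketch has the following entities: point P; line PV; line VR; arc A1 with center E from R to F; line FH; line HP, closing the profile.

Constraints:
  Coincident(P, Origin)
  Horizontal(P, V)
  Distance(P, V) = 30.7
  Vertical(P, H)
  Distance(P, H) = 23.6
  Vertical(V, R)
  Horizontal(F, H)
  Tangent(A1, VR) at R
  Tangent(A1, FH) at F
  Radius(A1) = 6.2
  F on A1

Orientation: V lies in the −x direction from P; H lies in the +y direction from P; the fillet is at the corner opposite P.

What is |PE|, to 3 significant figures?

30.1

P and H share the same x with |PH| = 23.6 and H on the +y side, so H = (0.00, 23.6). The virtual corner opposite P is at (-30.7, 23.6). A1 meets VR tangentially, so ER is at right angles to VR and tangency of A1 to FH means the radius EF is perpendicular to FH, with radius 6.2, so the center E sits 6.2 in from both sides at E = (-24.5, 17.4). Then |PE| = |E − P| = 30.1.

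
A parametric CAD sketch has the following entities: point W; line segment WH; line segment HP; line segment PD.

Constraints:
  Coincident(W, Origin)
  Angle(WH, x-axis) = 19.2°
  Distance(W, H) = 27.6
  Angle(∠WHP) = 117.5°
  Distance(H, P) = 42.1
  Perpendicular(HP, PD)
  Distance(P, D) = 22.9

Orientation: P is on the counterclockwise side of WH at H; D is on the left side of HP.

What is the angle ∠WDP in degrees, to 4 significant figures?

91.65°

W is at the origin; WH runs at 19.2° with length 27.6, so H = 27.6·(cos 19.2°, sin 19.2°) = (26.06, 9.077). ∠WHP = 117.5°, so HP runs at 19.2° + (180° − 117.5°) = 81.70° from the x-axis; with |HP| = 42.1, P = H + 42.1·(cos 81.70°, sin 81.70°) = (32.14, 50.74). HP is perpendicular to PD; with |PD| = 22.9 on the left of HP, D = P + 22.9·(-0.9895, 0.1444) = (9.482, 54.04). Then cos ∠WDP = DW·DP / (|DW||DP|), giving 91.65°.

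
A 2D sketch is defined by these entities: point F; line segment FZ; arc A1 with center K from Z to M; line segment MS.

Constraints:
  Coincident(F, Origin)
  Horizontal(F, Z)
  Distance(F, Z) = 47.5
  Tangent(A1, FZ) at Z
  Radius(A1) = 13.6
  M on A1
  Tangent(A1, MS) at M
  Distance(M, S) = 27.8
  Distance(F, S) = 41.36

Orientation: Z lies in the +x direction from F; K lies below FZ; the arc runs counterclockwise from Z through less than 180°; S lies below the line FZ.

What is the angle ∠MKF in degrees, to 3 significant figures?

7.44°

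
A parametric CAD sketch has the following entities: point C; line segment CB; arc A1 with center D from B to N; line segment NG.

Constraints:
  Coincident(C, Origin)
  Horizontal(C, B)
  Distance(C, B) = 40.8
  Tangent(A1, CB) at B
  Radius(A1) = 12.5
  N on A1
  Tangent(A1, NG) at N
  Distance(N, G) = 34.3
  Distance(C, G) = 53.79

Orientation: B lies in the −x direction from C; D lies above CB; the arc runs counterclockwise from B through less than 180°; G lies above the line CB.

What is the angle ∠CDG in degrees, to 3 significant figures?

85.2°

Checks: |DN| = 12.50 ✓; ∠(DN, NG) = 90.00° ✓; |NG| = 34.30 ✓; |CG| = 53.79 ✓.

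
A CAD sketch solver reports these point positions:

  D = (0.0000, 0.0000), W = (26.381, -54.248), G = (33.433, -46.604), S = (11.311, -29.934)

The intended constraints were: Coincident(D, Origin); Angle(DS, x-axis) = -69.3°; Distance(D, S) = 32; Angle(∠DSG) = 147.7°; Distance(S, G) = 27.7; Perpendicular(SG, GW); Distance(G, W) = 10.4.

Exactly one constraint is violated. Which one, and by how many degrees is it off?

Perpendicular(SG, GW) — off by 5.69°.

D = (0.00, 0.00) ✓; DS at -69.30° ✓; |DS| = 32.00 ✓; ∠DSG = 147.7° ✓; |SG| = 27.70 ✓; ∠(SG, GW) = 95.69° ✗; |GW| = 10.40 ✓.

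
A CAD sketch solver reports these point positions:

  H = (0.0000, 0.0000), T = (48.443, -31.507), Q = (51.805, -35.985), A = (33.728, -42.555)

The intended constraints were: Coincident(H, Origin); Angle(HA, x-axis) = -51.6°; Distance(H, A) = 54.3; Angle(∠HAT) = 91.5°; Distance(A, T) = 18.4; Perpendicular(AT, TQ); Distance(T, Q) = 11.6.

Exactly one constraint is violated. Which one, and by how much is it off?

Distance(T, Q) = 11.6 — off by 6.00.

H = (0.00, 0.00) ✓; HA at -51.60° ✓; |HA| = 54.30 ✓; ∠HAT = 91.50° ✓; |AT| = 18.40 ✓; ∠(AT, TQ) = 90.00° ✓; |TQ| = 5.600 ✗.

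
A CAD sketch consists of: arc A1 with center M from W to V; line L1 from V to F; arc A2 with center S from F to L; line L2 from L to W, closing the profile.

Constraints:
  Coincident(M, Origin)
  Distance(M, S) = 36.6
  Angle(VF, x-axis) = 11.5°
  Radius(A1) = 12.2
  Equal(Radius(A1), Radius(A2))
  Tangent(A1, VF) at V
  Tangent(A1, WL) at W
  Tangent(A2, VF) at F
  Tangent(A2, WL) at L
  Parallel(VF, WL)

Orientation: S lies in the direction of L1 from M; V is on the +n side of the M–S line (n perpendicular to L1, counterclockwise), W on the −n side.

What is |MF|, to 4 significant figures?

38.58

The slot axis is L1's direction at 11.5°, so u = (cos 11.5°, sin 11.5°) = (0.9799, 0.1994) and n = (−sin 11.5°, cos 11.5°) = (-0.1994, 0.9799). M is at the origin and S lies 36.6 along u from M, so S = 36.6·u = (35.87, 7.297). Tangency of A1 to both parallel lines with radius 12.2 puts V and W at M ± 12.2·n: V = (-2.432, 11.96), W = (2.432, -11.96). Equal radii place F and L the same way about S: F = S + 12.2·n = (33.43, 19.25), L = S − 12.2·n = (38.30, -4.658). Then |MF| = |F − M| = 38.58.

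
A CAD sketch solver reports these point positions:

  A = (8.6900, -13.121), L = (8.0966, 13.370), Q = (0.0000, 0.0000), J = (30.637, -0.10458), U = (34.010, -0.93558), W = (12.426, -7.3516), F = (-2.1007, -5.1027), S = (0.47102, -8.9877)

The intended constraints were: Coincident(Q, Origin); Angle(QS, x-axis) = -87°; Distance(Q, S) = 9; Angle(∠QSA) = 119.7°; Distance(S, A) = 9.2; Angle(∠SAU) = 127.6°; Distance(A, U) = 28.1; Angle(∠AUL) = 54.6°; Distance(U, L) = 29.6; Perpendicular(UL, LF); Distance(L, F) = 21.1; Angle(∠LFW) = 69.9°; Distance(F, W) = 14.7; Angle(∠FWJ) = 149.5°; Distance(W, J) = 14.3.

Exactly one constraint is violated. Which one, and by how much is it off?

Distance(W, J) = 14.3 — off by 5.30.

Q = (0.00, 0.00) ✓; QS at -87.00° ✓; |QS| = 9.000 ✓; ∠QSA = 119.7° ✓; |SA| = 9.200 ✓; ∠SAU = 127.6° ✓; |AU| = 28.10 ✓; ∠AUL = 54.60° ✓; |UL| = 29.60 ✓; ∠(UL, LF) = 90.00° ✓; |LF| = 21.10 ✓; ∠LFW = 69.90° ✓; |FW| = 14.70 ✓; ∠FWJ = 149.5° ✓; |WJ| = 19.60 ✗.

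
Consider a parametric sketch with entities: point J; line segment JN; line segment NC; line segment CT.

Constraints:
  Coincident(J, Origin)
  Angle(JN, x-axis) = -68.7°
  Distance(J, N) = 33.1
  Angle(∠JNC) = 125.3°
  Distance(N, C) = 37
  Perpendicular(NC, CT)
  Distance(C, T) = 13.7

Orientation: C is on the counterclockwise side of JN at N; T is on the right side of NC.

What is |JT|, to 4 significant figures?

69.34

∠JNC = 125.3°, so NC runs at -68.7° + (180° − 125.3°) = -14.00° from the x-axis; with |NC| = 37.0, C = N + 37.0·(cos -14.00°, sin -14.00°) = (47.92, -39.79). NC ⟂ CT; with |CT| = 13.7 on the right of NC, T = C + 13.7·(-0.2419, -0.9703) = (44.61, -53.08). Then |JT| = |T − J| = 69.34.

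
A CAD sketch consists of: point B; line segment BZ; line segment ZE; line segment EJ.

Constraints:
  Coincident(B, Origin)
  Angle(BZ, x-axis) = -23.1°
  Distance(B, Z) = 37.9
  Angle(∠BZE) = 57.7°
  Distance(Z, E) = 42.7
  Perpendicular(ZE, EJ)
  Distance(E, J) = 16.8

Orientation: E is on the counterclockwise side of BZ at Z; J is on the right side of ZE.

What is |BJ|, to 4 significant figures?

53.75

B is at the origin; BZ runs at -23.1° with length 37.9, so Z = 37.9·(cos -23.1°, sin -23.1°) = (34.86, -14.87). ∠BZE = 57.7°, so ZE runs at -23.1° + (180° − 57.7°) = 99.20° from the x-axis; with |ZE| = 42.7, E = Z + 42.7·(cos 99.20°, sin 99.20°) = (28.03, 27.28). ZE is perpendicular to EJ; with |EJ| = 16.8 on the right of ZE, J = E + 16.8·(0.9871, 0.1599) = (44.62, 29.97). Then |BJ| = |J − B| = 53.75.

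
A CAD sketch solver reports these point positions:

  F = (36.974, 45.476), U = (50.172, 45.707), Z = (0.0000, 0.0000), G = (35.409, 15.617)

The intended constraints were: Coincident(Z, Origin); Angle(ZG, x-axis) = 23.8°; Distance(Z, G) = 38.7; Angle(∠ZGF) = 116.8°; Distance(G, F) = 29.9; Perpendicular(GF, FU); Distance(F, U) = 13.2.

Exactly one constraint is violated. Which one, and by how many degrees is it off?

Perpendicular(GF, FU) — off by 4.00°.

Z = (0.00, 0.00) ✓; ZG at 23.80° ✓; |ZG| = 38.70 ✓; ∠ZGF = 116.8° ✓; |GF| = 29.90 ✓; ∠(GF, FU) = 86.00° ✗; |FU| = 13.20 ✓.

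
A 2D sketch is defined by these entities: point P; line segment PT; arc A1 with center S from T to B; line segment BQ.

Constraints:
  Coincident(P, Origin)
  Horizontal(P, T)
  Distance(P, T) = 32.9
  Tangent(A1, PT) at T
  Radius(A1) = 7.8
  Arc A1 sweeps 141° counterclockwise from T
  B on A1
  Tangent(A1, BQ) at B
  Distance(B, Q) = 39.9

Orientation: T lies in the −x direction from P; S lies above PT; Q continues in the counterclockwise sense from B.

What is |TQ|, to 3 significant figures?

46.9

P is at the origin; PT is horizontal with |PT| = 32.9 and T on the −x side, so T = (-32.9, 0.00). Tangency of A1 to PT means the radius ST is perpendicular to PT, so S = T + (0, 7.8) = (-32.9, 7.80). On A1, T sits at bearing -90° from S; a 141° counterclockwise sweep puts B at bearing 51°, so B = S + 7.8·(cos 51°, sin 51°) = (-28.0, 13.9). The tangent condition forces SB to be normal to BQ, so BQ runs along (−sin 51°, cos 51°); with |BQ| = 39.9, Q = (-59.0, 39.0). Then |TQ| = |Q − T| = 46.9.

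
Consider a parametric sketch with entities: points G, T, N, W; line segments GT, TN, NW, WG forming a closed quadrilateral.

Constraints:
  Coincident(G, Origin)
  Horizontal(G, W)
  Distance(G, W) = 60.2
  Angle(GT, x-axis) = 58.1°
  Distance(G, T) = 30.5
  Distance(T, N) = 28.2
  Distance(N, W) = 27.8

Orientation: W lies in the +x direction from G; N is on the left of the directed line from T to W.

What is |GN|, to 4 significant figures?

49.62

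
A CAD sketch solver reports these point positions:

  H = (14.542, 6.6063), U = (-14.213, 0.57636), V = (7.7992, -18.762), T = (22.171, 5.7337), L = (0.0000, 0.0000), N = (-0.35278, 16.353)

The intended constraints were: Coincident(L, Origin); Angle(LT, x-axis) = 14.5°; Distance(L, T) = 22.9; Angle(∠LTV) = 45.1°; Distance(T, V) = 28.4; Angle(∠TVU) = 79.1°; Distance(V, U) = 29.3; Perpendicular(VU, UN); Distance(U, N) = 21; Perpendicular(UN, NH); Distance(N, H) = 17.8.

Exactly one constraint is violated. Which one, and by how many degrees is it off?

Perpendicular(UN, NH) — off by 8.10°.

L = (0.00, 0.00) ✓; LT at 14.50° ✓; |LT| = 22.90 ✓; ∠LTV = 45.10° ✓; |TV| = 28.40 ✓; ∠TVU = 79.10° ✓; |VU| = 29.30 ✓; ∠(VU, UN) = 90.00° ✓; |UN| = 21.00 ✓; ∠(UN, NH) = 81.90° ✗; |NH| = 17.80 ✓.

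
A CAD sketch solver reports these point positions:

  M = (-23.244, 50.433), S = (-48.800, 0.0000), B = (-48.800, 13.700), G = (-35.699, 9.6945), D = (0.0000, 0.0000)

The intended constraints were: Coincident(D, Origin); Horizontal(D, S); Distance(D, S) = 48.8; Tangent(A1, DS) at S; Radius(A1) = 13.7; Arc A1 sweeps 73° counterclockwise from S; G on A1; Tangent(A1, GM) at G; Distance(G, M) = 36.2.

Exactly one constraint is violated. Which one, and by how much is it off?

Distance(G, M) = 36.2 — off by 6.40.

D = (0.00, 0.00) ✓; D.y = 0.00, S.y = 0.00 ✓; |DS| = 48.80 ✓; ∠(BS, SD) = 90.00° ✓; |BS| = 13.70 ✓; bearing(B→G) − bearing(B→S) = 73.00° ✓; |BG| = 13.70 ✓; ∠(BG, GM) = 90.00° ✓; |GM| = 42.60 ✗.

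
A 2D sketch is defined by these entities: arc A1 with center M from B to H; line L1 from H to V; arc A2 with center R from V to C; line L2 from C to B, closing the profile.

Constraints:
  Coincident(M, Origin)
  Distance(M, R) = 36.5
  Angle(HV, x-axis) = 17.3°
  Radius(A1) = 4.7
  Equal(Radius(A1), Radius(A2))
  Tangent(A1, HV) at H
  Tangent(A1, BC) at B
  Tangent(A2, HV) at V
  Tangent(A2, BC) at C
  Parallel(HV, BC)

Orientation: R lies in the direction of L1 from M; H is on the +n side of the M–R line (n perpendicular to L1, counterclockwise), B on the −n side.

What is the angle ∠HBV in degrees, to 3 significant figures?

75.6°

The slot axis is L1's direction at 17.3°, so u = (cos 17.3°, sin 17.3°) = (0.955, 0.297) and n = (−sin 17.3°, cos 17.3°) = (-0.297, 0.955). M is at the origin and R lies 36.5 along u from M, so R = 36.5·u = (34.8, 10.9). Tangency of A1 to both parallel lines with radius 4.7 puts H and B at M ± 4.7·n: H = (-1.40, 4.49), B = (1.40, -4.49). Equal radii place V and C the same way about R: V = R + 4.7·n = (33.5, 15.3), C = R − 4.7·n = (36.2, 6.37). Then cos ∠HBV = BH·BV / (|BH||BV|), giving 75.6°.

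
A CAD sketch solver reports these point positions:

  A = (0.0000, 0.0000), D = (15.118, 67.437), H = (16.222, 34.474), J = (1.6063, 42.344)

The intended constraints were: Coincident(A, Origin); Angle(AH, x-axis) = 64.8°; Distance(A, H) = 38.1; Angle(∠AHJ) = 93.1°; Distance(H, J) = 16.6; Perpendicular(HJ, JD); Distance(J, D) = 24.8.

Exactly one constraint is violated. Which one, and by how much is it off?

Distance(J, D) = 24.8 — off by 3.70.

A = (0.00, 0.00) ✓; AH at 64.80° ✓; |AH| = 38.10 ✓; ∠AHJ = 93.10° ✓; |HJ| = 16.60 ✓; ∠(HJ, JD) = 90.00° ✓; |JD| = 28.50 ✗.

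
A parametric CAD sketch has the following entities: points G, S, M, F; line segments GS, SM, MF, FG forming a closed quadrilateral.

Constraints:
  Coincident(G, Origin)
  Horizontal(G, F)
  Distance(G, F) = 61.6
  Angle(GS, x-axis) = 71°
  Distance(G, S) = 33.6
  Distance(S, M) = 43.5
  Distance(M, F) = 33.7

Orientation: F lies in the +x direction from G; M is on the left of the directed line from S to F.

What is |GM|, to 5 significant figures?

63.609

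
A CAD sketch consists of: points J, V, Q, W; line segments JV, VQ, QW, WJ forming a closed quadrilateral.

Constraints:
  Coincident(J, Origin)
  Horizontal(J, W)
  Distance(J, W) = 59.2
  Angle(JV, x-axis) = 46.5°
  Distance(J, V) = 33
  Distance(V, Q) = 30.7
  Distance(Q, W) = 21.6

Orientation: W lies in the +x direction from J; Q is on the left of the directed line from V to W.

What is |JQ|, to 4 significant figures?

57.16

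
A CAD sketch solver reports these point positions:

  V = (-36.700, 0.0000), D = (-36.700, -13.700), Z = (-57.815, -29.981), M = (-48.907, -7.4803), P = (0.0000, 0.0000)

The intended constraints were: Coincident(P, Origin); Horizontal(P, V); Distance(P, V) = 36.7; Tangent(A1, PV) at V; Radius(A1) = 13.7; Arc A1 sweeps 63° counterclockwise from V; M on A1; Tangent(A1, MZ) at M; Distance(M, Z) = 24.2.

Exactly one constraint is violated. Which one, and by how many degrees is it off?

Tangent(A1, MZ) at M — off by 5.40°.

P = (0.00, 0.00) ✓; P.y = 0.00, V.y = 0.00 ✓; |PV| = 36.70 ✓; ∠(DV, VP) = 90.00° ✓; |DV| = 13.70 ✓; bearing(D→M) − bearing(D→V) = 63.00° ✓; |DM| = 13.70 ✓; ∠(DM, MZ) = 84.60° ✗; |MZ| = 24.20 ✓.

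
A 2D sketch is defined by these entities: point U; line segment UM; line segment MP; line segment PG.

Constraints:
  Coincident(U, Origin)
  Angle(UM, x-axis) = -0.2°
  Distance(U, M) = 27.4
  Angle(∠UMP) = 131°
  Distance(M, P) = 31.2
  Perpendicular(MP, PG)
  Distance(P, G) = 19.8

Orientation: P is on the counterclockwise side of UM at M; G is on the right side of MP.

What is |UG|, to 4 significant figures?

63.69

U is at the origin; UM runs at -0.2° with length 27.4, so M = 27.4·(cos -0.2°, sin -0.2°) = (27.40, -0.09564). ∠UMP = 131.0°, so MP runs at -0.2° + (180° − 131.0°) = 48.80° from the x-axis; with |MP| = 31.2, P = M + 31.2·(cos 48.80°, sin 48.80°) = (47.95, 23.38). MP ⟂ PG; with |PG| = 19.8 on the right of MP, G = P + 19.8·(0.7524, -0.6587) = (62.85, 10.34). Then |UG| = |G − U| = 63.69.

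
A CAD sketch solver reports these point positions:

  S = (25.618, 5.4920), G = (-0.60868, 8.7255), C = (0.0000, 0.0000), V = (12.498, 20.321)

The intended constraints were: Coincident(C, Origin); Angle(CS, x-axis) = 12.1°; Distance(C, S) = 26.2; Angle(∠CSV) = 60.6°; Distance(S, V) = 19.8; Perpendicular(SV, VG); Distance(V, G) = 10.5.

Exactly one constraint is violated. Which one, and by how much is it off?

Distance(V, G) = 10.5 — off by 7.00.

C = (0.00, 0.00) ✓; CS at 12.10° ✓; |CS| = 26.20 ✓; ∠CSV = 60.60° ✓; |SV| = 19.80 ✓; ∠(SV, VG) = 90.00° ✓; |VG| = 17.50 ✗.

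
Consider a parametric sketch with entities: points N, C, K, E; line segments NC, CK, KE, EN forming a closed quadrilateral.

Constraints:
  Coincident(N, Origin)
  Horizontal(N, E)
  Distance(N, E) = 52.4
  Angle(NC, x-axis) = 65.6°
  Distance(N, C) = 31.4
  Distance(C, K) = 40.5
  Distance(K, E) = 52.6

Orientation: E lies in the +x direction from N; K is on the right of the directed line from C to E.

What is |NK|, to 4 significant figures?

10.05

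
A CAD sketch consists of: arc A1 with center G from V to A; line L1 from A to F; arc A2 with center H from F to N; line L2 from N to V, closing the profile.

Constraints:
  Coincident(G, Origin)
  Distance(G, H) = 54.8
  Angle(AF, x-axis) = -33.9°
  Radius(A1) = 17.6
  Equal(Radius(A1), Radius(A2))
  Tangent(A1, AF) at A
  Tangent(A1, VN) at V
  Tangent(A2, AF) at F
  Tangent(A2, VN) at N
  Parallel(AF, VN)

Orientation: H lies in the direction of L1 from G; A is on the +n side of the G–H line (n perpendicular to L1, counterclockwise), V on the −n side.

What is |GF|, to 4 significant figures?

57.56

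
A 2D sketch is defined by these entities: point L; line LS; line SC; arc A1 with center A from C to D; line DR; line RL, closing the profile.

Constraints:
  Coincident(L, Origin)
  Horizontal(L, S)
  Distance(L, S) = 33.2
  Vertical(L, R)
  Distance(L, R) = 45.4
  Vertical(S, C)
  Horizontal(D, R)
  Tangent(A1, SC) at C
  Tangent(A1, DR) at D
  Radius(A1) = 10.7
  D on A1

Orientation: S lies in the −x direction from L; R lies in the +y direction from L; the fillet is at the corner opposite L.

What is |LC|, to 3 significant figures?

48.0

L is at the origin; LS is horizontal with |LS| = 33.2 and S on the −x side, so S = (-33.2, 0.00). L and R share the same x with |LR| = 45.4 and R on the +y side, so R = (0.00, 45.4). The virtual corner opposite L is at (-33.2, 45.4). Since A1 is tangent to SC there, AC ⟂ SC and the tangent condition forces AD to be normal to DR, with radius 10.7, so the center A sits 10.7 in from both sides at A = (-22.5, 34.7). That places the tangent points at C = (-33.2, 34.7) on SC and D = (-22.5, 45.4) on DR. Then |LC| = |C − L| = 48.0.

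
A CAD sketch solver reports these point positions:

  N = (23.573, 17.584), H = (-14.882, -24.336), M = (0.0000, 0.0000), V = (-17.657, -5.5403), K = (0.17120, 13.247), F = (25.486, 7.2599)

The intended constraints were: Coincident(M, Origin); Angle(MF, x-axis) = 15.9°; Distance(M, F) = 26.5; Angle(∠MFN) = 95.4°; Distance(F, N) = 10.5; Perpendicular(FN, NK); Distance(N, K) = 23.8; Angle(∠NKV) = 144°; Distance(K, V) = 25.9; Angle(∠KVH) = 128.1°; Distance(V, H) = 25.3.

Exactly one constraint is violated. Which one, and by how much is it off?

Distance(V, H) = 25.3 — off by 6.30.

M = (0.00, 0.00) ✓; MF at 15.90° ✓; |MF| = 26.50 ✓; ∠MFN = 95.40° ✓; |FN| = 10.50 ✓; ∠(FN, NK) = 90.00° ✓; |NK| = 23.80 ✓; ∠NKV = 144.0° ✓; |KV| = 25.90 ✓; ∠KVH = 128.1° ✓; |VH| = 19.00 ✗.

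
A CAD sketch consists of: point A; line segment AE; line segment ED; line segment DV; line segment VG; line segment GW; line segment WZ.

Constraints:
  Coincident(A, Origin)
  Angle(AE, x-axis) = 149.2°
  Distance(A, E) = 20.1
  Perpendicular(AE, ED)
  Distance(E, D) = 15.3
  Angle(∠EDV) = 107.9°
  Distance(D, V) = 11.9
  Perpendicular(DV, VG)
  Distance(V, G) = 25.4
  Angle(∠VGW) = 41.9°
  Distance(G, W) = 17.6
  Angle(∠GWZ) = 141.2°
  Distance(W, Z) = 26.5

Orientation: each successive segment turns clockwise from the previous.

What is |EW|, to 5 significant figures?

5.3492

A is at the origin; AE runs at 149.2° with length 20.1, so E = (-17.265, 10.292). AE ⟂ ED, so ED runs at 59.200°; with |ED| = 15.3, D = (-9.4308, 23.434). ∠EDV = 107.9° gives DV at -12.900° from the x-axis; with |DV| = 11.9, V = (2.1688, 20.777). DV is perpendicular to VG, so VG runs at -102.90°; with |VG| = 25.4, G = (-3.5017, -3.9815). ∠VGW = 41.9° gives GW at 119.00° from the x-axis; with |GW| = 17.6, W = (-12.034, 11.412). Then |EW| = |W − E| = 5.3492.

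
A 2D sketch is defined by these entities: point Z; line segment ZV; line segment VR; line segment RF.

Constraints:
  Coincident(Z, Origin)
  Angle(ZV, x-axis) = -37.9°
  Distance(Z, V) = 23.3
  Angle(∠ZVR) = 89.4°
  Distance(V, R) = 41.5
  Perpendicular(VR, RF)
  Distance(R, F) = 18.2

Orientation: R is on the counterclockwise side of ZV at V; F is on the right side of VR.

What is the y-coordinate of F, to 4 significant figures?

7.670

∠ZVR = 89.4°, so VR runs at -37.9° + (180° − 89.4°) = 52.70° from the x-axis; with |VR| = 41.5, R = V + 41.5·(cos 52.70°, sin 52.70°) = (43.53, 18.70). VR is perpendicular to RF; with |RF| = 18.2 on the right of VR, F = R + 18.2·(0.7955, -0.6060) = (58.01, 7.670). So F.y = 7.670.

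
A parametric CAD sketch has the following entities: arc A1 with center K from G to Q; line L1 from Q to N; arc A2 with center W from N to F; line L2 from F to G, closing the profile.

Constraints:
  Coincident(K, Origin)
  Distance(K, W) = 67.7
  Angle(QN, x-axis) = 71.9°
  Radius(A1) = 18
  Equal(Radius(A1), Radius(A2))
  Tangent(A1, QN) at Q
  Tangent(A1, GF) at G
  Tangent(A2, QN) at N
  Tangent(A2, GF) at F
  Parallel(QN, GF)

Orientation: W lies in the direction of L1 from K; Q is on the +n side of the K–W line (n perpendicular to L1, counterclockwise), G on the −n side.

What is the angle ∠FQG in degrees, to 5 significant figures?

61.998°

Tangency of A1 to both parallel lines with radius 18.0 puts Q and G at K ± 18.0·n: Q = (-17.109, 5.5922), G = (17.109, -5.5922). Equal radii place N and F the same way about W: N = W + 18.0·n = (3.9235, 69.942), F = W − 18.0·n = (38.142, 58.758). Then cos ∠FQG = QF·QG / (|QF||QG|), giving 61.998°.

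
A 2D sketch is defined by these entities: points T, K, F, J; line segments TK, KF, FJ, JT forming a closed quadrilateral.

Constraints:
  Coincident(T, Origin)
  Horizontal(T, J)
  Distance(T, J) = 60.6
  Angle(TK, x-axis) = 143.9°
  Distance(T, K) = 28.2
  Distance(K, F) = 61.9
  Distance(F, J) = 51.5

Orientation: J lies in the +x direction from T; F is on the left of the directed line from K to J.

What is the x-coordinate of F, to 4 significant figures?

32.99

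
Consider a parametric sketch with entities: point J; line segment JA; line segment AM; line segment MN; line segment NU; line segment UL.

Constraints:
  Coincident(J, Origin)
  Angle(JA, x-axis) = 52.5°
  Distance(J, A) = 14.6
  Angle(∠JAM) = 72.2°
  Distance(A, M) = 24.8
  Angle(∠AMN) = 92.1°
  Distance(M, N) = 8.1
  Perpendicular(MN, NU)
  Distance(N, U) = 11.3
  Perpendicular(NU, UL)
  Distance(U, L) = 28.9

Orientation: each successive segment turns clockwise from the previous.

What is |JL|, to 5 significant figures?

35.260

J is at the origin; JA runs at 52.5° with length 14.6, so A = (8.8879, 11.583). ∠JAM = 72.2° gives AM at -55.300° from the x-axis; with |AM| = 24.8, M = (23.006, -8.8062). ∠AMN = 92.1° gives MN at -143.20° from the x-axis; with |MN| = 8.1, N = (16.520, -13.658). The perpendicularity gives NU at right angles to MN, so NU runs at 126.80°; with |NU| = 11.3, U = (9.7512, -4.6100). NU is perpendicular to UL, so UL runs at 36.800°; with |UL| = 28.9, L = (32.892, 12.702). Then |JL| = |L − J| = 35.260.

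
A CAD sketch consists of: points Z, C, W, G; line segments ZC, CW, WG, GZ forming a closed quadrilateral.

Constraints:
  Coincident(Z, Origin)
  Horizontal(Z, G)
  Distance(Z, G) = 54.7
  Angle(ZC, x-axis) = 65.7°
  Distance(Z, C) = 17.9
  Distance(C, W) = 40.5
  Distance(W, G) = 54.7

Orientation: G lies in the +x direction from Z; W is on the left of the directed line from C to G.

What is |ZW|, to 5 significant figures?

58.160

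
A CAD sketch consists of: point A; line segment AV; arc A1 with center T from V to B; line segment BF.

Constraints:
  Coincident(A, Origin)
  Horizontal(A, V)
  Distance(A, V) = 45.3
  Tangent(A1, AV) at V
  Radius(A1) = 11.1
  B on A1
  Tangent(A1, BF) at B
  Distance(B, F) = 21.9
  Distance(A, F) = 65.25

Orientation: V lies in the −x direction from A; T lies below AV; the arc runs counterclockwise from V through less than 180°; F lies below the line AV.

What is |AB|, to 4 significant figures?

57.50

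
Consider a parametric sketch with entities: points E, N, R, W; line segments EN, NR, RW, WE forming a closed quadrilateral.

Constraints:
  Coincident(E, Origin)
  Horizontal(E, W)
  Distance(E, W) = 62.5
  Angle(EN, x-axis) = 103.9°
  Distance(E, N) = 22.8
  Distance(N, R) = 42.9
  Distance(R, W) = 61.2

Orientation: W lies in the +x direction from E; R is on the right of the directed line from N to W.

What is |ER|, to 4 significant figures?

20.10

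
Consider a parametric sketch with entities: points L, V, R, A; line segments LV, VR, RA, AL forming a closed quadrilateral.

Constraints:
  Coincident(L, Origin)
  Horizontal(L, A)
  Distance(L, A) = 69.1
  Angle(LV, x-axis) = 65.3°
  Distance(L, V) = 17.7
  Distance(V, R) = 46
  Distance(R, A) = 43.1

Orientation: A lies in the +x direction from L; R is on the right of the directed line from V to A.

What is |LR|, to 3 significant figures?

39.5

L is at the origin; LA is horizontal with |LA| = 69.1 and A in +x, so A = (69.1, 0). LV runs at 65.3° with |LV| = 17.7, so V = (7.40, 16.1). R is determined by |VR| = 46.0 and |RA| = 43.1 together: it lies at the intersection of circle(V, 46.0) and circle(A, 43.1). With |VA| = 63.8, the foot of the radical line on VA is 33.9 from V and the perpendicular offset is √(46.0² − 33.9²) = 31.1. Taking the right-of-VA solution: R = (32.4, -22.5).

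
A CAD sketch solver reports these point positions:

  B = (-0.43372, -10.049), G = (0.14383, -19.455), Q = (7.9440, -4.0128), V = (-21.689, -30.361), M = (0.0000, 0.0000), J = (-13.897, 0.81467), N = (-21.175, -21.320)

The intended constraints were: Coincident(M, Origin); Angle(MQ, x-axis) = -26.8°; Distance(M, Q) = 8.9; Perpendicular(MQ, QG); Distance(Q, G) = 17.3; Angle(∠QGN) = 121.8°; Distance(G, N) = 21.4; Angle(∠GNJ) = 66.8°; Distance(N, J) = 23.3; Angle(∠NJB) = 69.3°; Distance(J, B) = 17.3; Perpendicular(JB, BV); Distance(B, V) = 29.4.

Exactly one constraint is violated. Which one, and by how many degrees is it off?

Perpendicular(JB, BV) — off by 7.40°.

M = (0.00, 0.00) ✓; MQ at -26.80° ✓; |MQ| = 8.900 ✓; ∠(MQ, QG) = 90.00° ✓; |QG| = 17.30 ✓; ∠QGN = 121.8° ✓; |GN| = 21.40 ✓; ∠GNJ = 66.80° ✓; |NJ| = 23.30 ✓; ∠NJB = 69.30° ✓; |JB| = 17.30 ✓; ∠(JB, BV) = 97.40° ✗; |BV| = 29.40 ✓.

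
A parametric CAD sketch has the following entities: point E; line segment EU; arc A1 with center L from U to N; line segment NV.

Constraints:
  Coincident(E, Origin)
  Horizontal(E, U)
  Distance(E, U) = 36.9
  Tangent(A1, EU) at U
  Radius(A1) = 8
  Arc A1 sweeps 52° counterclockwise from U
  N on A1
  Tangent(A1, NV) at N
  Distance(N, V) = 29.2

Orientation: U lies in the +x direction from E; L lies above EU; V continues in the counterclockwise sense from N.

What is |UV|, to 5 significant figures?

35.637

E is at the origin; EU is horizontal with |EU| = 36.9 and U on the +x side, so U = (36.900, 0.0000). Since A1 is tangent to EU there, LU ⟂ EU, so L = U + (0, 8) = (36.900, 8.0000). On A1, U sits at bearing -90° from L; a 52° counterclockwise sweep puts N at bearing -38°, so N = L + 8.0·(cos -38°, sin -38°) = (43.204, 3.0747). Tangency of A1 to NV means the radius LN is perpendicular to NV, so NV runs along (−sin -38°, cos -38°); with |NV| = 29.2, V = (61.181, 26.085). Then |UV| = |V − U| = 35.637.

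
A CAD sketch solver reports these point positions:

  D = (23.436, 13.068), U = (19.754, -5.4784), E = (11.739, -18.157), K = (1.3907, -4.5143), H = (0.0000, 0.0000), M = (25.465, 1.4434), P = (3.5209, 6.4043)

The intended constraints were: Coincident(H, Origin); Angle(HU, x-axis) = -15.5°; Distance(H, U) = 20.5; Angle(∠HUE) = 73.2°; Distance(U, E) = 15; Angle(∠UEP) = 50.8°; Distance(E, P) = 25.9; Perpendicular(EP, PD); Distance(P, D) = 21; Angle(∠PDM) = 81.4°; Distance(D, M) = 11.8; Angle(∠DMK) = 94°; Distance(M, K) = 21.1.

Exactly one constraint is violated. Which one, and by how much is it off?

Distance(M, K) = 21.1 — off by 3.70.

H = (0.00, 0.00) ✓; HU at -15.50° ✓; |HU| = 20.50 ✓; ∠HUE = 73.20° ✓; |UE| = 15.00 ✓; ∠UEP = 50.80° ✓; |EP| = 25.90 ✓; ∠(EP, PD) = 90.00° ✓; |PD| = 21.00 ✓; ∠PDM = 81.40° ✓; |DM| = 11.80 ✓; ∠DMK = 94.00° ✓; |MK| = 24.80 ✗.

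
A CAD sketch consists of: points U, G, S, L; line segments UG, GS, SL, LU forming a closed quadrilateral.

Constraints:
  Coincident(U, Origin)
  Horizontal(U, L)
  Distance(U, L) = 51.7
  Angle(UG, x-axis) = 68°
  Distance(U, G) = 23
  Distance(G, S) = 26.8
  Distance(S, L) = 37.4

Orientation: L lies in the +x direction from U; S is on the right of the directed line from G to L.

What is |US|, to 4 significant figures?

15.38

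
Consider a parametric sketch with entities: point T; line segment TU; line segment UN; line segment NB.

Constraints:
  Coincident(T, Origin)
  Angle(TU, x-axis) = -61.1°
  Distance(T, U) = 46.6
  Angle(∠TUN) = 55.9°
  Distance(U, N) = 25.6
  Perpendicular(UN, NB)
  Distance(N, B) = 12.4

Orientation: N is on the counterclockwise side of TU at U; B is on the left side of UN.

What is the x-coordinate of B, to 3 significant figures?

23.1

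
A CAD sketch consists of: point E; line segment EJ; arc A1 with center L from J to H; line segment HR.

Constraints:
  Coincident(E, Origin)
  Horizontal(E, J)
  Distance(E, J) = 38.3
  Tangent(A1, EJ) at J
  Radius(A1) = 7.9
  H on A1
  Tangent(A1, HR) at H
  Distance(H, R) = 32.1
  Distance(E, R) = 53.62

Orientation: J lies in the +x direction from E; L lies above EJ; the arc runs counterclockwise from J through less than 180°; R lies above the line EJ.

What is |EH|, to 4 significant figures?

46.94

Checks: E.y = 0.00, J.y = 0.00 ✓; |LJ| = 7.900 ✓; |LH| = 7.900 ✓; ∠(LH, HR) = 90.00° ✓; |HR| = 32.10 ✓; |ER| = 53.62 ✓.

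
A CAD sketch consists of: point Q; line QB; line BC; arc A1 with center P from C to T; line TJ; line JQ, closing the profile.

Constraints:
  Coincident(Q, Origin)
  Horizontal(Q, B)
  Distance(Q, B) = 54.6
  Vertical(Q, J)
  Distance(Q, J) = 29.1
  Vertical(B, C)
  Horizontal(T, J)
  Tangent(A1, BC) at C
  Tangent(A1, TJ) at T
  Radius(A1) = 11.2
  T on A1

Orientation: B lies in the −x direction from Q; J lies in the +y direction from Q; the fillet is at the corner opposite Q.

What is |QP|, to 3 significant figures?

46.9

Q is at the origin; Q and B share the same y with |QB| = 54.6 and B on the −x side, so B = (-54.6, 0.00). Q and J share the same x with |QJ| = 29.1 and J on the +y side, so J = (0.00, 29.1). The virtual corner opposite Q is at (-54.6, 29.1). Tangency of A1 to BC means the radius PC is perpendicular to BC and since A1 is tangent to TJ there, PT ⟂ TJ, with radius 11.2, so the center P sits 11.2 in from both sides at P = (-43.4, 17.9). Then |QP| = |P − Q| = 46.9.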